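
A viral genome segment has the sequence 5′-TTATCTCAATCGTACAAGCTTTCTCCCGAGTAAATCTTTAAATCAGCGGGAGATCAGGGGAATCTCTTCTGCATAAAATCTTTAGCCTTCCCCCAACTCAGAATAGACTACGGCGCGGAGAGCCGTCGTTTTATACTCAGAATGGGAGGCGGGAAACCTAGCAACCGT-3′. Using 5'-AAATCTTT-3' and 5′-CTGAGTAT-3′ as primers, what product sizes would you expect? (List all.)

The forward primer AAATCTTT matches the top strand at positions 32–39, 76–83.
The reverse primer's reverse complement is ATACTCAG, matching at positions 133–140.
Each forward site pairs with the reverse site to give a product ending at position 140: sizes 109, 65 bp.

109 bp, 65 bp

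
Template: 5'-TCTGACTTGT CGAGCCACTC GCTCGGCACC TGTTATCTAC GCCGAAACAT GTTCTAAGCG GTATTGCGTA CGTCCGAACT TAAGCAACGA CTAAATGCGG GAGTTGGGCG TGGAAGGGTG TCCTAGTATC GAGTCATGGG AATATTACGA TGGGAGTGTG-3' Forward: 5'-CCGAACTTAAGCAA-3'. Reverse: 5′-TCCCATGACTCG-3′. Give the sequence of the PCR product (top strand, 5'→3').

5'-CCGAACTTAAGCAACGACTAAATGCGGGAGTTGGGCGTGGAAGGGTGTCCTAGTATCGAGTCATGGGA-3'

The forward primer matches the template at positions 74–87.
Taking the reverse complement of TCCCATGACTCG gives CGAGTCATGGGA, found at positions 130–141 on the template; the primer anneals here to the top strand with its 3' end pointing upstream.
The product is the template from position 74 through 141 (68 bp).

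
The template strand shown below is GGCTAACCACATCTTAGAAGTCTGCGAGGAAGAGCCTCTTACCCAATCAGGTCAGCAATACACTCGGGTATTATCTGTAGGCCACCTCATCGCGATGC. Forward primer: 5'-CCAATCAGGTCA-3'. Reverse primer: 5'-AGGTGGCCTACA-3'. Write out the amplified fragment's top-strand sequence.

5'-CCAATCAGGTCAGCAATACACTCGGGTATTATCTGTAGGCCACCT-3'

Scanning the template, CCAATCAGGTCA occurs at positions 43–54; this primer anneals to the bottom strand there with its 3' end pointing downstream.
The reverse primer's reverse complement is TGTAGGCCACCT, which matches the template at positions 76–87.
The product is the template from position 43 through 87 (45 bp).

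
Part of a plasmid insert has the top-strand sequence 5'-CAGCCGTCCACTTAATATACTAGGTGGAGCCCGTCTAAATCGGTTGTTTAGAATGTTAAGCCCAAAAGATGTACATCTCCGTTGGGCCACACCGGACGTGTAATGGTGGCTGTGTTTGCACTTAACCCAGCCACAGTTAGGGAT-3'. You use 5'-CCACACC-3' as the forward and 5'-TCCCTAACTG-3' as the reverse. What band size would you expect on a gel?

57 bp

The forward primer matches the template at positions 87–93.
Reverse complement of the reverse primer: CAGTTAGGGA. This occurs on the top strand at positions 134–143.
The product runs from position 87 to position 143, so its length is 143 − 87 + 1 = 57 bp.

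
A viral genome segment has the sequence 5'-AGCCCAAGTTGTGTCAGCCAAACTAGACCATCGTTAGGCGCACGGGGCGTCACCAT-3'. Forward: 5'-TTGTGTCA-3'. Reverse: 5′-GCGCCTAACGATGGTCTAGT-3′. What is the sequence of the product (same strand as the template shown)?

5'-TTGTGTCAGCCAAACTAGACCATCGTTAGGCGC-3'

The forward primer matches the template at positions 9–16.
Taking the reverse complement of GCGCCTAACGATGGTCTAGT gives ACTAGACCATCGTTAGGCGC, found at positions 22–41 on the template; the primer anneals here to the top strand with its 3' end pointing upstream.
The product is the template from position 9 through 41 (33 bp).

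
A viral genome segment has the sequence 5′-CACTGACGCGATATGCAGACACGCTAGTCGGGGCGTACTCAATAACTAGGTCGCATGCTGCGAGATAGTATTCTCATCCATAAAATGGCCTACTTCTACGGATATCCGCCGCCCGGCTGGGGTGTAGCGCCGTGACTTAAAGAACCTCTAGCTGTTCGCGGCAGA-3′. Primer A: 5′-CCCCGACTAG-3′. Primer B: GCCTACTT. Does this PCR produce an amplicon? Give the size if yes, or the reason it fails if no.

Primer A (CCCCGACTAG) has reverse complement CTAGTCGGGG, which matches the top strand at positions 24–33; primer A anneals to the top strand there with its 3' end pointing upstream toward position 24.
Primer B (GCCTACTT) matches the top strand directly at positions 88–95; it anneals to the bottom strand with its 3' end pointing downstream toward position 95.
The 3' ends diverge (primer A extends toward position 1, primer B toward position 165), so the primers never converge on a shared product.

No product — the primers' 3' ends point away from each other.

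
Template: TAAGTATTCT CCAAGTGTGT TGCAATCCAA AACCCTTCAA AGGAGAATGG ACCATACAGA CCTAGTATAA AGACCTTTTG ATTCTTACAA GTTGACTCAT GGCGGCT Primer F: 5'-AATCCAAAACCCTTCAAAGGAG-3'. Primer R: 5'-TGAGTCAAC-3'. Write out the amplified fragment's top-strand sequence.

5'-AATCCAAAACCCTTCAAAGGAGAATGGACCATACAGACCTAGTATAAAGACCTTTTGATTCTTACAAGTTGACTCA-3'

Scanning the template, AATCCAAAACCCTTCAAAGGAG occurs at positions 24–45; this primer anneals to the bottom strand there with its 3' end pointing downstream.
The reverse primer's reverse complement is GTTGACTCA, which matches the template at positions 91–99.
The product is the template from position 24 through 99 (76 bp).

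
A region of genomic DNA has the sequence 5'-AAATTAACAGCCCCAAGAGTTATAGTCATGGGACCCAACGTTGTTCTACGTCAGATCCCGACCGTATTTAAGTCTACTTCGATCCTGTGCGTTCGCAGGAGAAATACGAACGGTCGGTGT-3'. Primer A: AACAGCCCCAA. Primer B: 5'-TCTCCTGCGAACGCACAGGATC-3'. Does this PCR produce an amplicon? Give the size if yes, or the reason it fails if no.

Primer A (AACAGCCCCAA) matches the top strand at positions 6–16; it acts as a forward primer.
Primer B's reverse complement is GATCCTGTGCGTTCGCAGGAGA, matching the top strand at positions 81–102; it acts as a reverse primer.
The 3' ends face each other across positions 6–102, giving a 97 bp product.

Yes — a 97 bp product.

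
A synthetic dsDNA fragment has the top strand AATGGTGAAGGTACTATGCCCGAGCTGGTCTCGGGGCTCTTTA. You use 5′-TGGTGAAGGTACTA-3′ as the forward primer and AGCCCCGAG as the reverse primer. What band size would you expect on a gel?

36 bp

Scanning the template, TGGTGAAGGTACTA occurs at positions 3–16; this primer anneals to the bottom strand there with its 3' end pointing downstream.
Taking the reverse complement of AGCCCCGAG gives CTCGGGGCT, found at positions 30–38 on the template; the primer anneals here to the top strand with its 3' end pointing upstream.
Amplicon spans positions 3–38: 36 bp.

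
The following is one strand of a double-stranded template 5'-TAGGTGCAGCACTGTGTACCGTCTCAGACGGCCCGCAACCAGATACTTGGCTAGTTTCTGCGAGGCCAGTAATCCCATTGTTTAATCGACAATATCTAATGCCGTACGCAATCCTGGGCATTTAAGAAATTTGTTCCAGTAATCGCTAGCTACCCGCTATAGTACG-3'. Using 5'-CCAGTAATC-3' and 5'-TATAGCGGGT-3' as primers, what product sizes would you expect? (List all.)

96 bp, 26 bp

The forward primer CCAGTAATC matches the top strand at positions 66–74, 136–144.
The reverse primer's reverse complement is ACCCGCTATA, matching at positions 152–161.
Each forward site pairs with the reverse site to give a product ending at position 161: sizes 96, 26 bp.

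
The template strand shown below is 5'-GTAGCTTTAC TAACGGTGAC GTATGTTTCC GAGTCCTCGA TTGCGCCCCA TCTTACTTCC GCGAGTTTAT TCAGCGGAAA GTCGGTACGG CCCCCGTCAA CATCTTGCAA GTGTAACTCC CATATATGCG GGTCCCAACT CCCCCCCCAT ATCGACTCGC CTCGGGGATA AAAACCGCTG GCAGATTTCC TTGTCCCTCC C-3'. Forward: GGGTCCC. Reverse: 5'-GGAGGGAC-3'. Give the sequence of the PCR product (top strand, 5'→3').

5'-GGGTCCCAACTCCCCCCCCATATCGACTCGCCTCGGGGATAAAAACCGCTGGCAGATTTCCTTGTCCCTCC-3'

The forward primer matches the template at positions 130–136.
Taking the reverse complement of GGAGGGAC gives GTCCCTCC, found at positions 193–200 on the template; the primer anneals here to the top strand with its 3' end pointing upstream.
The product is the template from position 130 through 200 (71 bp).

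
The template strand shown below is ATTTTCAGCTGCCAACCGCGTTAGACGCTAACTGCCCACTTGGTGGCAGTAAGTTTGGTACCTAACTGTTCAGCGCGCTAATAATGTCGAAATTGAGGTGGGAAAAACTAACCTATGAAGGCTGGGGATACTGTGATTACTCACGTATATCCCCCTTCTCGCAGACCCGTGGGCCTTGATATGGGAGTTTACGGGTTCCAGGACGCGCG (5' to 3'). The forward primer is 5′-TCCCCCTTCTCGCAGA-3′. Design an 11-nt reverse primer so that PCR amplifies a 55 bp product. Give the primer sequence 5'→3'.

The forward primer binds at positions 150–165, so a 55 bp product ends at position 150 + 55 − 1 = 204.
The reverse primer anneals to the top strand over positions 194–204, i.e. to GGTTCCAGGAC.
Its sequence written 5'→3' is the reverse complement: GTCCTGGAACC.

5'-GTCCTGGAACC-3'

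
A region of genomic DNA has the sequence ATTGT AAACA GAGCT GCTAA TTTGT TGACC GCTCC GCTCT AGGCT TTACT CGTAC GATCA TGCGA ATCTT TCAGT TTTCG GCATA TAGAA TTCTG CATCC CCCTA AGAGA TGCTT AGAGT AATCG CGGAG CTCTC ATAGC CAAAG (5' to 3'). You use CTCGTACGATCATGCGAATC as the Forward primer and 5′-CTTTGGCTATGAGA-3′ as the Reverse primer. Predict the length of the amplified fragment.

97 bp

Forward primer CTCGTACGATCATGCGAATC is found on the top strand at positions 49–68.
The reverse primer's reverse complement is TCTCATAGCCAAAG, which matches the template at positions 132–145.
Product length = (reverse-primer end) − (forward-primer start) + 1 = 145 − 49 + 1 = 97 bp.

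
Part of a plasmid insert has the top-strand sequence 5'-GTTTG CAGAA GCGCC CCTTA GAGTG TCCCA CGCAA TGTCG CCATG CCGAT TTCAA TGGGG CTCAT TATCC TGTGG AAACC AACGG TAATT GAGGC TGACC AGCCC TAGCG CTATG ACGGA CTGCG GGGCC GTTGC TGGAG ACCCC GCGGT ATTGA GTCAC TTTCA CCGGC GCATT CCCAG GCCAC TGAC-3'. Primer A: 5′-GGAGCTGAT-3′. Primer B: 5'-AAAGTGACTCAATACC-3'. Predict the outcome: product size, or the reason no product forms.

No product — primer A has no binding site in the template.

Primer A (GGAGCTGAT) does not match the top strand, and its reverse complement ATCAGCTCC does not match either.
With no annealing site for primer A, no amplification occurs.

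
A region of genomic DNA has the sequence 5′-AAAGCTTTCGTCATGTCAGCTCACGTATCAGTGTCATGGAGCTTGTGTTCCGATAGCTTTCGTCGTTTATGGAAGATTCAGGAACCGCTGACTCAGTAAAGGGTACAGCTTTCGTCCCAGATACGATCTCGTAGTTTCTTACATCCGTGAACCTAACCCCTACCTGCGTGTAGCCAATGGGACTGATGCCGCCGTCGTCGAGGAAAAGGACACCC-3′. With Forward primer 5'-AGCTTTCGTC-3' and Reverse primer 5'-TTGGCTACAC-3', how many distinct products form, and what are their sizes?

Three products: 175 bp, 123 bp, 71 bp

The forward primer AGCTTTCGTC matches the top strand at positions 3–12, 55–64, 107–116.
The reverse primer's reverse complement is GTGTAGCCAA, matching at positions 168–177.
Each forward site pairs with the reverse site to give a product ending at position 177: sizes 175, 123, 71 bp.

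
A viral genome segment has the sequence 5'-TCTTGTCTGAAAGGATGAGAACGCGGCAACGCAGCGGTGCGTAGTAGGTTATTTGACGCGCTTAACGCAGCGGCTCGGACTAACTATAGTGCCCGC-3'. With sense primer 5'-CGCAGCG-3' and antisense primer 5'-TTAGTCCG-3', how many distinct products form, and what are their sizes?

Two products: 54 bp, 18 bp

The forward primer CGCAGCG matches the top strand at positions 30–36, 66–72.
The reverse primer's reverse complement is CGGACTAA, matching at positions 76–83.
Each forward site pairs with the reverse site to give a product ending at position 83: sizes 54, 18 bp.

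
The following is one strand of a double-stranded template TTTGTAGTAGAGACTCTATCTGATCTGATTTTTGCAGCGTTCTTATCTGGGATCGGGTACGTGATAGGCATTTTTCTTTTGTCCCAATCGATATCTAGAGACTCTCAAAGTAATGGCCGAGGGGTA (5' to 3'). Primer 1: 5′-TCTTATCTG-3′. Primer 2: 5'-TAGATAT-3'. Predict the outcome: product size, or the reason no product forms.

Yes — a 57 bp product.

Primer 1 (TCTTATCTG) matches the top strand at positions 41–49; it acts as a forward primer.
Primer 2's reverse complement is ATATCTA, matching the top strand at positions 91–97; it acts as a reverse primer.
The 3' ends face each other across positions 41–97, giving a 57 bp product.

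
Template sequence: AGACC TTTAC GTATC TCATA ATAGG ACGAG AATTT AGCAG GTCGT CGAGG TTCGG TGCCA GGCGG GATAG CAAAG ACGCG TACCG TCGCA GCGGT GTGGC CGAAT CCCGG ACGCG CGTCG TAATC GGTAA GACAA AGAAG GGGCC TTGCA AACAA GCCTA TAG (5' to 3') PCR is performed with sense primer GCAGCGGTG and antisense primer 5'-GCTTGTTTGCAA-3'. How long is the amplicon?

70 bp

Scanning the template, GCAGCGGTG occurs at positions 88–96; this primer anneals to the bottom strand there with its 3' end pointing downstream.
The reverse primer's reverse complement is TTGCAAACAAGC, which matches the template at positions 146–157.
Amplicon spans positions 88–157: 70 bp.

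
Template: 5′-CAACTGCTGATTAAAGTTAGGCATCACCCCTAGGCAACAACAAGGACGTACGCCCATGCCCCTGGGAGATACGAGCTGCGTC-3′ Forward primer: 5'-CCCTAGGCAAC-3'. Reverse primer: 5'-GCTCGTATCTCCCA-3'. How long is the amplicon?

The forward primer matches the template at positions 28–38.
Reverse complement of the reverse primer: TGGGAGATACGAGC. This occurs on the top strand at positions 63–76.
Product length = (reverse-primer end) − (forward-primer start) + 1 = 76 − 28 + 1 = 49 bp.

49 bp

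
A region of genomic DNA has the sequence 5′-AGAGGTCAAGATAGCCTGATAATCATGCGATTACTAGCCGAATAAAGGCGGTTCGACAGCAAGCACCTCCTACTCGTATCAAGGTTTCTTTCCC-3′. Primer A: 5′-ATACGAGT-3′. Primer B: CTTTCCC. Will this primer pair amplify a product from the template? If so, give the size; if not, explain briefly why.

Primer A (ATACGAGT) has reverse complement ACTCGTAT, which matches the top strand at positions 72–79; primer A anneals to the top strand there with its 3' end pointing upstream toward position 72.
Primer B (CTTTCCC) matches the top strand directly at positions 88–94; it anneals to the bottom strand with its 3' end pointing downstream toward position 94.
The 3' ends diverge (primer A extends toward position 1, primer B toward position 94), so the primers never converge on a shared product.

No product — the primers' 3' ends point away from each other.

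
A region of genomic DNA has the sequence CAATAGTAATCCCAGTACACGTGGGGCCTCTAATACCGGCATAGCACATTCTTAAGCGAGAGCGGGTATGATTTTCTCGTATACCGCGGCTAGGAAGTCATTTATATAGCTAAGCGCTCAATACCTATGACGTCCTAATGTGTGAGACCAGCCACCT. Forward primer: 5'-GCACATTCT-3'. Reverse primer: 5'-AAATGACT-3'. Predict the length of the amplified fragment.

60 bp

The forward primer matches the template at positions 44–52.
Reverse complement of the reverse primer: AGTCATTT. This occurs on the top strand at positions 96–103.
Product length = (reverse-primer end) − (forward-primer start) + 1 = 103 − 44 + 1 = 60 bp.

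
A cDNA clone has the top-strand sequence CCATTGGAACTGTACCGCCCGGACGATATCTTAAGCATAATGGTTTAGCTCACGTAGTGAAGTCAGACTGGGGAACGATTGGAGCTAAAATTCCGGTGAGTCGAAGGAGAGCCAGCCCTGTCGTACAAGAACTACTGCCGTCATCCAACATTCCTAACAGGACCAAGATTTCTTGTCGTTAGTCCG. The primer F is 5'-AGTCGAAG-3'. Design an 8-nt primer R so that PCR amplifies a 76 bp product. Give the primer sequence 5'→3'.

5'-AAGAAATC-3'

The forward primer binds at positions 99–106, so a 76 bp product ends at position 99 + 76 − 1 = 174.
The reverse primer anneals to the top strand over positions 167–174, i.e. to GATTTCTT.
Its sequence written 5'→3' is the reverse complement: AAGAAATC.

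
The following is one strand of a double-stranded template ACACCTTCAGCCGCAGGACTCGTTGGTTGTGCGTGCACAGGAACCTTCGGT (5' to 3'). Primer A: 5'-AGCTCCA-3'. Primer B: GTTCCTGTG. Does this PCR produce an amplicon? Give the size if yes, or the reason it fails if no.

Primer A (AGCTCCA) does not match the top strand, and its reverse complement TGGAGCT does not match either.
With no annealing site for primer A, no amplification occurs.

No product — primer A has no binding site in the template.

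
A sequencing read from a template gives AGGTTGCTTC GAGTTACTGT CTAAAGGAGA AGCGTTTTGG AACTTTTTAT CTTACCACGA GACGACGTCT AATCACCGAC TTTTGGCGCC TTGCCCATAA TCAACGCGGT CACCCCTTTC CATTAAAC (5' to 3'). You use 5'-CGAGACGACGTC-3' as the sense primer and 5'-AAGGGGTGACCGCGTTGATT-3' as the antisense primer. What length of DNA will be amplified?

61 bp

Scanning the template, CGAGACGACGTC occurs at positions 58–69; this primer anneals to the bottom strand there with its 3' end pointing downstream.
Taking the reverse complement of AAGGGGTGACCGCGTTGATT gives AATCAACGCGGTCACCCCTT, found at positions 99–118 on the template; the primer anneals here to the top strand with its 3' end pointing upstream.
Product length = (reverse-primer end) − (forward-primer start) + 1 = 118 − 58 + 1 = 61 bp.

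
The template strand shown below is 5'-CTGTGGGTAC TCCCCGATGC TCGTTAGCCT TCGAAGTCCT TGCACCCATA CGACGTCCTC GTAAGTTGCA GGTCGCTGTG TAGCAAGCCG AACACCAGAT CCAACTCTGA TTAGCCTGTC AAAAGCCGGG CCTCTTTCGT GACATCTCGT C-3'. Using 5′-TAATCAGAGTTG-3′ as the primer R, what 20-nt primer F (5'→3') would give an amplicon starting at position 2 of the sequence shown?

5'-TGTGGGTACTCCCCGATGCT-3'

The reverse primer's reverse complement CAACTCTGATTA matches the template at positions 102–113; the product starts at position 2.
The forward primer is identical to the top strand over positions 2–21: TGTGGGTACTCCCCGATGCT.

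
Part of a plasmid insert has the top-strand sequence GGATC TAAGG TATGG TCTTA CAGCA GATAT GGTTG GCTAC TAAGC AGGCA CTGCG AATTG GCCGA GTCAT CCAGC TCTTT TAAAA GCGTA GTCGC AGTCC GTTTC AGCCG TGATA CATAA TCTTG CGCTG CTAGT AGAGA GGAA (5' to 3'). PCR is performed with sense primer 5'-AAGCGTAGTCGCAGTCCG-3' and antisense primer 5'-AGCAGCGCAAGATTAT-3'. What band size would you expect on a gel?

The forward primer matches the template at positions 84–101.
Reverse complement of the reverse primer: ATAATCTTGCGCTGCT. This occurs on the top strand at positions 117–132.
Amplicon spans positions 84–132: 49 bp.

49 bp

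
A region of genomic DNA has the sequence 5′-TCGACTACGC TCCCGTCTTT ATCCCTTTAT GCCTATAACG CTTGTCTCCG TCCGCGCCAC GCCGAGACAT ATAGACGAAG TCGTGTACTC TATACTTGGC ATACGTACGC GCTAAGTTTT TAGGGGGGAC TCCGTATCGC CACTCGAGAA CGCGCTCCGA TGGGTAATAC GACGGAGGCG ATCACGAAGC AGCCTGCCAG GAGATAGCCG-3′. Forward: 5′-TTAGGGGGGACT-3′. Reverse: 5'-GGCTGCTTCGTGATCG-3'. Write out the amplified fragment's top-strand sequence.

5'-TTAGGGGGGACTCCGTATCGCCACTCGAGAACGCGCTCCGATGGGTAATACGACGGAGGCGATCACGAAGCAGCC-3'

Forward primer TTAGGGGGGACT is found on the top strand at positions 120–131.
Reverse complement of the reverse primer: CGATCACGAAGCAGCC. This occurs on the top strand at positions 179–194.
The product is the template from position 120 through 194 (75 bp).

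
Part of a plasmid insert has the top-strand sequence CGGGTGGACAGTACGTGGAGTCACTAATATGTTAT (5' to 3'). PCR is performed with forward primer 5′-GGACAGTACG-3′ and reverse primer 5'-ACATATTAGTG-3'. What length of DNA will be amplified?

Forward primer GGACAGTACG is found on the top strand at positions 6–15.
Reverse complement of the reverse primer: CACTAATATGT. This occurs on the top strand at positions 22–32.
Product length = (reverse-primer end) − (forward-primer start) + 1 = 32 − 6 + 1 = 27 bp.

27 bp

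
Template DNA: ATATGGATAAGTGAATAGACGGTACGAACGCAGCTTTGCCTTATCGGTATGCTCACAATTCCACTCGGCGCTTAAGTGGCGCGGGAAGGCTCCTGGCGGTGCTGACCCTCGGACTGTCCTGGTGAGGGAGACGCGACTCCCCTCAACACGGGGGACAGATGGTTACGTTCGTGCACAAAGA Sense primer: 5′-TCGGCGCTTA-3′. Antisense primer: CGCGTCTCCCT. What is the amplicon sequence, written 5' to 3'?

5'-TCGGCGCTTAAGTGGCGCGGGAAGGCTCCTGGCGGTGCTGACCCTCGGACTGTCCTGGTGAGGGAGACGCG-3'

Forward primer TCGGCGCTTA is found on the top strand at positions 65–74.
The reverse primer's reverse complement is AGGGAGACGCG, which matches the template at positions 125–135.
The product is the template from position 65 through 135 (71 bp).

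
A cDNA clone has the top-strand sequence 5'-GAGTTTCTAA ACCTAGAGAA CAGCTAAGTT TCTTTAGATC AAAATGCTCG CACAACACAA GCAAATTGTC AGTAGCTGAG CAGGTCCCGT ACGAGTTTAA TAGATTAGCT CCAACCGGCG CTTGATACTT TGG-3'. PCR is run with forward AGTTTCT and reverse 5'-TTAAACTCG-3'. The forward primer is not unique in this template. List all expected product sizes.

The forward primer AGTTTCT matches the top strand at positions 2–8, 27–33.
The reverse primer's reverse complement is CGAGTTTAA, matching at positions 92–100.
Each forward site pairs with the reverse site to give a product ending at position 100: sizes 99, 74 bp.

99 bp, 74 bp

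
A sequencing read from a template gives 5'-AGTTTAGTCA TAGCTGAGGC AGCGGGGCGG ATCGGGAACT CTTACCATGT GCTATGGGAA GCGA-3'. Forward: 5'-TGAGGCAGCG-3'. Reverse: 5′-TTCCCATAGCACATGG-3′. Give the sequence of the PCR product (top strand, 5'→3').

5'-TGAGGCAGCGGGGCGGATCGGGAACTCTTACCATGTGCTATGGGAA-3'

Forward primer TGAGGCAGCG is found on the top strand at positions 15–24.
The reverse primer's reverse complement is CCATGTGCTATGGGAA, which matches the template at positions 45–60.
The product is the template from position 15 through 60 (46 bp).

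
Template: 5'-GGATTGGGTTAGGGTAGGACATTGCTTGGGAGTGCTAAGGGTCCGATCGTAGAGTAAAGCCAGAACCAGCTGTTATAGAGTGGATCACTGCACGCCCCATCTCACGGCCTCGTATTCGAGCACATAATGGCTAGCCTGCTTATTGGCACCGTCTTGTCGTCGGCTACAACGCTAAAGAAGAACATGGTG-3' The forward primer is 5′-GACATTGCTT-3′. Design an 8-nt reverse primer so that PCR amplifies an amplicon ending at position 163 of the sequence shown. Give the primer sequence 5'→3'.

The forward primer binds at positions 18–27; the product's 3' end on the top strand is position 163.
The reverse primer anneals to the top strand over positions 156–163, i.e. to GTCGTCGG.
Its sequence written 5'→3' is the reverse complement: CCGACGAC.

5'-CCGACGAC-3'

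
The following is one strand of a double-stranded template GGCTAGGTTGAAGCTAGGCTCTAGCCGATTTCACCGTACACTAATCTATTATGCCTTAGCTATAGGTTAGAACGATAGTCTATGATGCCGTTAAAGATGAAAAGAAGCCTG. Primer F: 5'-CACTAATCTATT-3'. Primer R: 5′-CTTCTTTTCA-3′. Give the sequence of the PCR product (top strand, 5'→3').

Forward primer CACTAATCTATT is found on the top strand at positions 39–50.
The reverse primer's reverse complement is TGAAAAGAAG, which matches the template at positions 98–107.
The product is the template from position 39 through 107 (69 bp).

5'-CACTAATCTATTATGCCTTAGCTATAGGTTAGAACGATAGTCTATGATGCCGTTAAAGATGAAAAGAAG-3'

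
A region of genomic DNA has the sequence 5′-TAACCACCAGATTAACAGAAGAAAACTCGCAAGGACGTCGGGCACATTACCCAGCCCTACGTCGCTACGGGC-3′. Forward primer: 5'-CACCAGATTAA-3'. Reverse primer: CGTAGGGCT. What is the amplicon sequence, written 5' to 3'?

Forward primer CACCAGATTAA is found on the top strand at positions 5–15.
The reverse primer's reverse complement is AGCCCTACG, which matches the template at positions 53–61.
The product is the template from position 5 through 61 (57 bp).

5'-CACCAGATTAACAGAAGAAAACTCGCAAGGACGTCGGGCACATTACCCAGCCCTACG-3'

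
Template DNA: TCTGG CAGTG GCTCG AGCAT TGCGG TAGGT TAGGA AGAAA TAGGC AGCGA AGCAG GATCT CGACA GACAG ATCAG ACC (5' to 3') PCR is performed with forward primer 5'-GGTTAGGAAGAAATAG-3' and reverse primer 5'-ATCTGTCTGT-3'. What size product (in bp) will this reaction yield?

45 bp

Scanning the template, GGTTAGGAAGAAATAG occurs at positions 28–43; this primer anneals to the bottom strand there with its 3' end pointing downstream.
The reverse primer's reverse complement is ACAGACAGAT, which matches the template at positions 63–72.
Amplicon spans positions 28–72: 45 bp.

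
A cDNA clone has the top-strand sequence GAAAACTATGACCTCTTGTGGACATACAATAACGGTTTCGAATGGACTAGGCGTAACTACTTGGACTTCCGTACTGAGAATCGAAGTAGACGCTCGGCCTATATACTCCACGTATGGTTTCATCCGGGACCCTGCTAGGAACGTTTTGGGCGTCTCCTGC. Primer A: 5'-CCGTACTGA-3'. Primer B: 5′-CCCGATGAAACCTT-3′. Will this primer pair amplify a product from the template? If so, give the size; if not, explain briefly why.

No product — primer B has no binding site in the template.

Primer B (CCCGATGAAACCTT) does not match the top strand, and its reverse complement AAGGTTTCATCGGG does not match either.
With no annealing site for primer B, no amplification occurs.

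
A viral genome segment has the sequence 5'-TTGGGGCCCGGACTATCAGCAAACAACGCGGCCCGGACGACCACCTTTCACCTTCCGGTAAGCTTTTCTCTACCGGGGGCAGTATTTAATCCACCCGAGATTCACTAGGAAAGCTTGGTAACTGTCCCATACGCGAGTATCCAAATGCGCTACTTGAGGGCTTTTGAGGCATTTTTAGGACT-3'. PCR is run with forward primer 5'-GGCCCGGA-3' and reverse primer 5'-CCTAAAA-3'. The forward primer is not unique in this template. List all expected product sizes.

175 bp, 150 bp

The forward primer GGCCCGGA matches the top strand at positions 5–12, 30–37.
The reverse primer's reverse complement is TTTTAGG, matching at positions 173–179.
Each forward site pairs with the reverse site to give a product ending at position 179: sizes 175, 150 bp.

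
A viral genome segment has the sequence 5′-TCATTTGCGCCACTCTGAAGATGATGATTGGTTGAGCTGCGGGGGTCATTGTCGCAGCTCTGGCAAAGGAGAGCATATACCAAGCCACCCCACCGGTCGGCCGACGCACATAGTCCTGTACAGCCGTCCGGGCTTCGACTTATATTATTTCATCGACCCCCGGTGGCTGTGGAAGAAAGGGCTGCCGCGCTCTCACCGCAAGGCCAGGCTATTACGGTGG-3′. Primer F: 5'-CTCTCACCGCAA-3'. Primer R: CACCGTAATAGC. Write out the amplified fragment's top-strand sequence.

The forward primer matches the template at positions 190–201.
Taking the reverse complement of CACCGTAATAGC gives GCTATTACGGTG, found at positions 208–219 on the template; the primer anneals here to the top strand with its 3' end pointing upstream.
The product is the template from position 190 through 219 (30 bp).

5'-CTCTCACCGCAAGGCCAGGCTATTACGGTG-3'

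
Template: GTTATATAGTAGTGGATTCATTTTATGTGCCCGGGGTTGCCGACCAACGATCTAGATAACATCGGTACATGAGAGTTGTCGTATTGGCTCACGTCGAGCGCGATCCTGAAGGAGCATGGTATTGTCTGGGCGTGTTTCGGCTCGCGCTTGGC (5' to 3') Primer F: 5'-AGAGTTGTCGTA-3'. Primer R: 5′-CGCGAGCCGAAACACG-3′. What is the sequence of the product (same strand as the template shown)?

5'-AGAGTTGTCGTATTGGCTCACGTCGAGCGCGATCCTGAAGGAGCATGGTATTGTCTGGGCGTGTTTCGGCTCGCG-3'

Forward primer AGAGTTGTCGTA is found on the top strand at positions 72–83.
The reverse primer's reverse complement is CGTGTTTCGGCTCGCG, which matches the template at positions 131–146.
The product is the template from position 72 through 146 (75 bp).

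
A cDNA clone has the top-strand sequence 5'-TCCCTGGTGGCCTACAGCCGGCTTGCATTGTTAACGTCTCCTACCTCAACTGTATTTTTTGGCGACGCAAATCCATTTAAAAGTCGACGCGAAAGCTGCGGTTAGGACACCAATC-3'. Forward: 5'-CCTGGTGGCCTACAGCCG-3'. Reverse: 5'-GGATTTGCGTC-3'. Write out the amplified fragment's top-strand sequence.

The forward primer matches the template at positions 3–20.
Taking the reverse complement of GGATTTGCGTC gives GACGCAAATCC, found at positions 64–74 on the template; the primer anneals here to the top strand with its 3' end pointing upstream.
The product is the template from position 3 through 74 (72 bp).

5'-CCTGGTGGCCTACAGCCGGCTTGCATTGTTAACGTCTCCTACCTCAACTGTATTTTTTGGCGACGCAAATCC-3'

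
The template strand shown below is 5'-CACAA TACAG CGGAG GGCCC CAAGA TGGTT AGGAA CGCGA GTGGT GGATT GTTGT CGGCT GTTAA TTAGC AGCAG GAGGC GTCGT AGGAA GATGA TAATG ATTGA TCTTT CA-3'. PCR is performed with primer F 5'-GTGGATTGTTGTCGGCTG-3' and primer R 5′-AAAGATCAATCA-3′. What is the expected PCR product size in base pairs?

Forward primer GTGGATTGTTGTCGGCTG is found on the top strand at positions 44–61.
Reverse complement of the reverse primer: TGATTGATCTTT. This occurs on the top strand at positions 99–110.
The product runs from position 44 to position 110, so its length is 110 − 44 + 1 = 67 bp.

67 bp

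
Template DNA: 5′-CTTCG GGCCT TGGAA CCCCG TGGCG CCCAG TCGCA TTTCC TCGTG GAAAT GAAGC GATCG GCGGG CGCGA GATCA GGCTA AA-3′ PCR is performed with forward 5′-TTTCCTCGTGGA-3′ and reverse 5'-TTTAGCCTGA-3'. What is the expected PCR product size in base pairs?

Scanning the template, TTTCCTCGTGGA occurs at positions 36–47; this primer anneals to the bottom strand there with its 3' end pointing downstream.
Taking the reverse complement of TTTAGCCTGA gives TCAGGCTAAA, found at positions 73–82 on the template; the primer anneals here to the top strand with its 3' end pointing upstream.
Amplicon spans positions 36–82: 47 bp.

47 bp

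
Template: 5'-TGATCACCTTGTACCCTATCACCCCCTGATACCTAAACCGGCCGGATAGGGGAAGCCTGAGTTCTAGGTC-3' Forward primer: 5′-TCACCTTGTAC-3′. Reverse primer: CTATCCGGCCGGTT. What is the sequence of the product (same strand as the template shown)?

5'-TCACCTTGTACCCTATCACCCCCTGATACCTAAACCGGCCGGATAG-3'

Scanning the template, TCACCTTGTAC occurs at positions 4–14; this primer anneals to the bottom strand there with its 3' end pointing downstream.
The reverse primer's reverse complement is AACCGGCCGGATAG, which matches the template at positions 36–49.
The product is the template from position 4 through 49 (46 bp).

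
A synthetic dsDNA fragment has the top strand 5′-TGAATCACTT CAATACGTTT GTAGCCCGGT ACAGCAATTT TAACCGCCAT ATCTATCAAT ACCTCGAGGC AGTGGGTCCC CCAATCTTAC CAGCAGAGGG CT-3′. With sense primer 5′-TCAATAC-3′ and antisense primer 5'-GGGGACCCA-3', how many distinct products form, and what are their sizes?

Two products: 72 bp, 26 bp

The forward primer TCAATAC matches the top strand at positions 10–16, 56–62.
The reverse primer's reverse complement is TGGGTCCCC, matching at positions 73–81.
Each forward site pairs with the reverse site to give a product ending at position 81: sizes 72, 26 bp.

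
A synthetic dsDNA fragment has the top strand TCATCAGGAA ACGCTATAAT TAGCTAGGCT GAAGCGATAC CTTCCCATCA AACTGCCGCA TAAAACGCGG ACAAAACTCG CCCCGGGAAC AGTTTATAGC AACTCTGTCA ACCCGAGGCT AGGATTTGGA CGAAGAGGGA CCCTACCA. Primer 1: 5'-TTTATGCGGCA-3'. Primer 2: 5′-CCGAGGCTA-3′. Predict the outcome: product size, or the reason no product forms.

No product — the primers' 3' ends point away from each other.

Primer 1 (TTTATGCGGCA) has reverse complement TGCCGCATAAA, which matches the top strand at positions 54–64; primer 1 anneals to the top strand there with its 3' end pointing upstream toward position 54.
Primer 2 (CCGAGGCTA) matches the top strand directly at positions 113–121; it anneals to the bottom strand with its 3' end pointing downstream toward position 121.
The 3' ends diverge (primer 1 extends toward position 1, primer 2 toward position 148), so the primers never converge on a shared product.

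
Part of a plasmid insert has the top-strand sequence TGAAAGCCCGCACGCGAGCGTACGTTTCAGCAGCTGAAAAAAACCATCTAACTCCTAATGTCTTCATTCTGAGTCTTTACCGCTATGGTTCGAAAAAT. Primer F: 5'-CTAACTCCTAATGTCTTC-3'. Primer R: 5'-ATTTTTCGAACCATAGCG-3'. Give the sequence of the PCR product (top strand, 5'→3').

Forward primer CTAACTCCTAATGTCTTC is found on the top strand at positions 48–65.
Taking the reverse complement of ATTTTTCGAACCATAGCG gives CGCTATGGTTCGAAAAAT, found at positions 81–98 on the template; the primer anneals here to the top strand with its 3' end pointing upstream.
The product is the template from position 48 through 98 (51 bp).

5'-CTAACTCCTAATGTCTTCATTCTGAGTCTTTACCGCTATGGTTCGAAAAAT-3'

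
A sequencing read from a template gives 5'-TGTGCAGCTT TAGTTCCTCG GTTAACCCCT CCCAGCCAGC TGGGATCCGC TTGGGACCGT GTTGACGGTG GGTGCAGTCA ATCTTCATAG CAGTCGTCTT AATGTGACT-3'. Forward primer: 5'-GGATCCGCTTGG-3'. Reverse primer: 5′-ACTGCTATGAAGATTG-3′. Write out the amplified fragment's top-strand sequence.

The forward primer matches the template at positions 43–54.
Reverse complement of the reverse primer: CAATCTTCATAGCAGT. This occurs on the top strand at positions 79–94.
The product is the template from position 43 through 94 (52 bp).

5'-GGATCCGCTTGGGACCGTGTTGACGGTGGGTGCAGTCAATCTTCATAGCAGT-3'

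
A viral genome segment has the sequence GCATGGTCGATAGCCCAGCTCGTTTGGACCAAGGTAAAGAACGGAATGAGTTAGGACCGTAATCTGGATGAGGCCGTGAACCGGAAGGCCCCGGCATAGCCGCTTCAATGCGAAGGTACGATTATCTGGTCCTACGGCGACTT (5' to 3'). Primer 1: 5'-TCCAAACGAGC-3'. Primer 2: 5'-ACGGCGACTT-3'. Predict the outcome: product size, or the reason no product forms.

Primer 1 (TCCAAACGAGC) has reverse complement GCTCGTTTGGA, which matches the top strand at positions 18–28; primer 1 anneals to the top strand there with its 3' end pointing upstream toward position 18.
Primer 2 (ACGGCGACTT) matches the top strand directly at positions 134–143; it anneals to the bottom strand with its 3' end pointing downstream toward position 143.
The 3' ends diverge (primer 1 extends toward position 1, primer 2 toward position 143), so the primers never converge on a shared product.

No product — the primers' 3' ends point away from each other.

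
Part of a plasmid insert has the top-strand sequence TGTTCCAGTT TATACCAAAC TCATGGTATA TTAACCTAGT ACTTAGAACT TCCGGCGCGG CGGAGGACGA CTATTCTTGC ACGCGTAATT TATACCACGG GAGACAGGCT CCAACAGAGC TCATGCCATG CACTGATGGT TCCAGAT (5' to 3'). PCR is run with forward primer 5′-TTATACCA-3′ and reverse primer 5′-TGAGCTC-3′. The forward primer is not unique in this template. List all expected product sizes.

The forward primer TTATACCA matches the top strand at positions 10–17, 90–97.
The reverse primer's reverse complement is GAGCTCA, matching at positions 117–123.
Each forward site pairs with the reverse site to give a product ending at position 123: sizes 114, 34 bp.

114 bp, 34 bp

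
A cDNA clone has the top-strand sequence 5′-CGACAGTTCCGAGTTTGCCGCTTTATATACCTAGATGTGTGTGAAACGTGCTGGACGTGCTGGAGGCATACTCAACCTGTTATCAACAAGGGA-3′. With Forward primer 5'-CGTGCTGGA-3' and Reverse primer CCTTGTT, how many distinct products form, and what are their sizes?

The forward primer CGTGCTGGA matches the top strand at positions 47–55, 56–64.
The reverse primer's reverse complement is AACAAGG, matching at positions 85–91.
Each forward site pairs with the reverse site to give a product ending at position 91: sizes 45, 36 bp.

Two products: 45 bp, 36 bp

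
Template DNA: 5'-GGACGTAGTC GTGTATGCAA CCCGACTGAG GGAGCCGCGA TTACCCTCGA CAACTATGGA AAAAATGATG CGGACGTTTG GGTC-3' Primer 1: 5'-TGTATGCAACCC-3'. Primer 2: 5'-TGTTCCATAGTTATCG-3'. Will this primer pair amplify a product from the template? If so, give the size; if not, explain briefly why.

No product — primer 2 has no binding site in the template.

Primer 2 (TGTTCCATAGTTATCG) does not match the top strand, and its reverse complement CGATAACTATGGAACA does not match either.
With no annealing site for primer 2, no amplification occurs.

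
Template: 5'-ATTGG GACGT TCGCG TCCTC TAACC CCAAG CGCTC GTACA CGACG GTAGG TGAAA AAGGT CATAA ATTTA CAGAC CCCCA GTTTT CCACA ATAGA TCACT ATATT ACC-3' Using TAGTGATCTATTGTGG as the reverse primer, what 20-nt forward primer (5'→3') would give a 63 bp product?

The reverse primer's reverse complement CCACAATAGATCACTA matches the template at positions 86–101, so the product ends at position 101.
A 63 bp product then starts at position 101 − 63 + 1 = 39.
The forward primer is identical to the top strand there: CACGACGGTAGGTGAAAAAG.

5'-CACGACGGTAGGTGAAAAAG-3'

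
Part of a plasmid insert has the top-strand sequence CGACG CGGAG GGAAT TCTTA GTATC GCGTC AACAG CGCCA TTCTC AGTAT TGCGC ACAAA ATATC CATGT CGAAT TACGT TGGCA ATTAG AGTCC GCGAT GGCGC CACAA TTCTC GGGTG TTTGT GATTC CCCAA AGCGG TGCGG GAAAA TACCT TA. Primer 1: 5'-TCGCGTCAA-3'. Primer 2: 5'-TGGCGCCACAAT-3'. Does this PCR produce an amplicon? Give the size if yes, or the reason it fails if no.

Primer 1 (TCGCGTCAA) matches the top strand at positions 24–32 (3' end points downstream).
Primer 2 (TGGCGCCACAAT) also matches the top strand directly, at positions 100–111 — its reverse complement ATTGTGGCGCCA is not present.
Both primers anneal to the bottom strand with 3' ends pointing the same way, so neither can prime synthesis back toward the other.

No product — both primers anneal to the same strand and extend in the same direction.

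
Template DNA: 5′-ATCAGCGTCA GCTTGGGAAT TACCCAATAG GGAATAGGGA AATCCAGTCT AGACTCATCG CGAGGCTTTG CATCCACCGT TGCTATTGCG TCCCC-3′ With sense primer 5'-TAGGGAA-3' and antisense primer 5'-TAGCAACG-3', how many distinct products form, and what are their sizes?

The forward primer TAGGGAA matches the top strand at positions 28–34, 35–41.
The reverse primer's reverse complement is CGTTGCTA, matching at positions 78–85.
Each forward site pairs with the reverse site to give a product ending at position 85: sizes 58, 51 bp.

Two products: 58 bp, 51 bp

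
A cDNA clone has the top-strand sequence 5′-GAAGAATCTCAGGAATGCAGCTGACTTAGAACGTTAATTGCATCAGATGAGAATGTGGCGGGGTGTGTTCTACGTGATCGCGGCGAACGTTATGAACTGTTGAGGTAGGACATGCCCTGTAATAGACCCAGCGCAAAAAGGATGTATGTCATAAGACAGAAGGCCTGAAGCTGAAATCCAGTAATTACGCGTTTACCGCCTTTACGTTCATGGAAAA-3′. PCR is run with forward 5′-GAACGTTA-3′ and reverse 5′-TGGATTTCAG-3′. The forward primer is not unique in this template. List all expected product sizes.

152 bp, 96 bp

The forward primer GAACGTTA matches the top strand at positions 29–36, 85–92.
The reverse primer's reverse complement is CTGAAATCCA, matching at positions 171–180.
Each forward site pairs with the reverse site to give a product ending at position 180: sizes 152, 96 bp.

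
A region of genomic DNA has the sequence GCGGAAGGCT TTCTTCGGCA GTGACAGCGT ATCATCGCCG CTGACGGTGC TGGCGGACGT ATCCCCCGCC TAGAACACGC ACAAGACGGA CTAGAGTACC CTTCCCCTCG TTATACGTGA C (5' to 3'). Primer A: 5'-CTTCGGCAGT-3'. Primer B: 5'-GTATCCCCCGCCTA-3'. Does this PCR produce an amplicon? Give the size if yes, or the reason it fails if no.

No product — both primers anneal to the same strand and extend in the same direction.

Primer A (CTTCGGCAGT) matches the top strand at positions 13–22 (3' end points downstream).
Primer B (GTATCCCCCGCCTA) also matches the top strand directly, at positions 59–72 — its reverse complement TAGGCGGGGGATAC is not present.
Both primers anneal to the bottom strand with 3' ends pointing the same way, so neither can prime synthesis back toward the other.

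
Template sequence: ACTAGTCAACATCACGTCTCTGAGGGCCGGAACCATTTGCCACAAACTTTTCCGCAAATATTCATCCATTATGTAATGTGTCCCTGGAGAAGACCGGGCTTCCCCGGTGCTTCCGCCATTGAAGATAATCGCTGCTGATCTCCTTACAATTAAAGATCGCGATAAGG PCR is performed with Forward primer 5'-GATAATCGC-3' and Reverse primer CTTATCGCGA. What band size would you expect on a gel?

Forward primer GATAATCGC is found on the top strand at positions 124–132.
The reverse primer's reverse complement is TCGCGATAAG, which matches the template at positions 157–166.
Amplicon spans positions 124–166: 43 bp.

43 bp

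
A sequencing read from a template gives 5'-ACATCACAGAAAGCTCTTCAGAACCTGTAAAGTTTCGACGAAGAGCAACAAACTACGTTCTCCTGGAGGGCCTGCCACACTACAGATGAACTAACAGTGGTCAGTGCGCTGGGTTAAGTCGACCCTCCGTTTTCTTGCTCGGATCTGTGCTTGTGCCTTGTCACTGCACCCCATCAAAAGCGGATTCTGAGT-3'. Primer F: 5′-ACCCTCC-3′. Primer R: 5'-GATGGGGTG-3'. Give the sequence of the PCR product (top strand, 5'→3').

5'-ACCCTCCGTTTTCTTGCTCGGATCTGTGCTTGTGCCTTGTCACTGCACCCCATC-3'

Forward primer ACCCTCC is found on the top strand at positions 122–128.
The reverse primer's reverse complement is CACCCCATC, which matches the template at positions 167–175.
The product is the template from position 122 through 175 (54 bp).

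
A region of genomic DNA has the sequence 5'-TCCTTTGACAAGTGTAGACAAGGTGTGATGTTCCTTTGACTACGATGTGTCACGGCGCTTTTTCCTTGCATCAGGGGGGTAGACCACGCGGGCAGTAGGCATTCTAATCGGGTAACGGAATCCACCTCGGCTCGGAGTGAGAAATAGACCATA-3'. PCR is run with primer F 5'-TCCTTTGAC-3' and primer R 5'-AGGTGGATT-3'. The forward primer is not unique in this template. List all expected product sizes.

127 bp, 96 bp

The forward primer TCCTTTGAC matches the top strand at positions 1–9, 32–40.
The reverse primer's reverse complement is AATCCACCT, matching at positions 119–127.
Each forward site pairs with the reverse site to give a product ending at position 127: sizes 127, 96 bp.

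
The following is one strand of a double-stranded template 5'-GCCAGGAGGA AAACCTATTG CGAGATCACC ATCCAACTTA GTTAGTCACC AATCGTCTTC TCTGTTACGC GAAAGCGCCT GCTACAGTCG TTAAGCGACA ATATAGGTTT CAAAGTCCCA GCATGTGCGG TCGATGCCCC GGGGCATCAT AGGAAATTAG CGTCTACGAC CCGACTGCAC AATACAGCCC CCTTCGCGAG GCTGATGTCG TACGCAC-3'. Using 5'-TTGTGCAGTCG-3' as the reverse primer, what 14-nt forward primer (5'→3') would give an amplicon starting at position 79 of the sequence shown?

The reverse primer's reverse complement CGACTGCACAA matches the template at positions 172–182; the product starts at position 79.
The forward primer is identical to the top strand over positions 79–92: CTGCTACAGTCGTT.

5'-CTGCTACAGTCGTT-3'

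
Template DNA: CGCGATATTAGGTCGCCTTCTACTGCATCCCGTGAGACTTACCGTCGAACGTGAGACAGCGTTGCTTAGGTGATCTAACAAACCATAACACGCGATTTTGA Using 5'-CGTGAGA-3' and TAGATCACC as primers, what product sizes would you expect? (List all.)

47 bp, 28 bp

The forward primer CGTGAGA matches the top strand at positions 31–37, 50–56.
The reverse primer's reverse complement is GGTGATCTA, matching at positions 69–77.
Each forward site pairs with the reverse site to give a product ending at position 77: sizes 47, 28 bp.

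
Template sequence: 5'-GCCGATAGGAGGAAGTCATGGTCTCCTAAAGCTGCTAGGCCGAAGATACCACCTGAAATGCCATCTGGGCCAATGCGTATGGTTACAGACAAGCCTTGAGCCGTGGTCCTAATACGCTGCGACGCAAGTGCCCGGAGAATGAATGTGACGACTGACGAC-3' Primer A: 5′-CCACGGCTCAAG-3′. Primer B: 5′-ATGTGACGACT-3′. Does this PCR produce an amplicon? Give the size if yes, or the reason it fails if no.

Primer A (CCACGGCTCAAG) has reverse complement CTTGAGCCGTGG, which matches the top strand at positions 95–106; primer A anneals to the top strand there with its 3' end pointing upstream toward position 95.
Primer B (ATGTGACGACT) matches the top strand directly at positions 143–153; it anneals to the bottom strand with its 3' end pointing downstream toward position 153.
The 3' ends diverge (primer A extends toward position 1, primer B toward position 159), so the primers never converge on a shared product.

No product — the primers' 3' ends point away from each other.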